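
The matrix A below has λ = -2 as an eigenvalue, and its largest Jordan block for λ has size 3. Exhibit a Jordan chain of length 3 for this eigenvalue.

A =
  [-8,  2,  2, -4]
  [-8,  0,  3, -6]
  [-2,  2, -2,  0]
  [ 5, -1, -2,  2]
A Jordan chain for λ = -2 of length 3:
v_1 = (-4, -4, -4, 2)ᵀ
v_2 = (-6, -8, -2, 5)ᵀ
v_3 = (1, 0, 0, 0)ᵀ

Let N = A − (-2)·I. We want v_3 with N^3 v_3 = 0 but N^2 v_3 ≠ 0; then v_{j-1} := N · v_j for j = 3, …, 2.

Pick v_3 = (1, 0, 0, 0)ᵀ.
Then v_2 = N · v_3 = (-6, -8, -2, 5)ᵀ.
Then v_1 = N · v_2 = (-4, -4, -4, 2)ᵀ.

Sanity check: (A − (-2)·I) v_1 = (0, 0, 0, 0)ᵀ = 0. ✓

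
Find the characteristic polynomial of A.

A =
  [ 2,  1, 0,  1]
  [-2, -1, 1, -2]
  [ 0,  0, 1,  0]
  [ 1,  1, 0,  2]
x^4 - 4*x^3 + 6*x^2 - 4*x + 1

Expanding det(x·I − A) (e.g. by cofactor expansion or by noting that A is similar to its Jordan form J, which has the same characteristic polynomial as A) gives
  χ_A(x) = x^4 - 4*x^3 + 6*x^2 - 4*x + 1
which factors as (x - 1)^4. The eigenvalues (with algebraic multiplicities) are λ = 1 with multiplicity 4.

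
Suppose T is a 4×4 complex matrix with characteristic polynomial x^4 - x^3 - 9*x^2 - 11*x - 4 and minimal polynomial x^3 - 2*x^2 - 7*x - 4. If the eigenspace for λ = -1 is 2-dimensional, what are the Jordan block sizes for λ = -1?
Block sizes for λ = -1: [2, 1]

Step 1 — from the characteristic polynomial, algebraic multiplicity of λ = -1 is 3. From dim ker(T − (-1)·I) = 2, there are exactly 2 Jordan blocks for λ = -1.
Step 2 — from the minimal polynomial, the factor (x + 1)^2 tells us the largest block for λ = -1 has size 2.
Step 3 — with total size 3, 2 blocks, and largest block 2, the block sizes (in nonincreasing order) are [2, 1].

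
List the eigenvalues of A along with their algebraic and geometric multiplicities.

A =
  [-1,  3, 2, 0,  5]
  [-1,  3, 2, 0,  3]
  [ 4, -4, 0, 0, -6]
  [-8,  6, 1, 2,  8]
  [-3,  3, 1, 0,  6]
λ = 2: alg = 5, geom = 2

Step 1 — factor the characteristic polynomial to read off the algebraic multiplicities:
  χ_A(x) = (x - 2)^5

Step 2 — compute geometric multiplicities via the rank-nullity identity g(λ) = n − rank(A − λI):
  rank(A − (2)·I) = 3, so dim ker(A − (2)·I) = n − 3 = 2

Summary:
  λ = 2: algebraic multiplicity = 5, geometric multiplicity = 2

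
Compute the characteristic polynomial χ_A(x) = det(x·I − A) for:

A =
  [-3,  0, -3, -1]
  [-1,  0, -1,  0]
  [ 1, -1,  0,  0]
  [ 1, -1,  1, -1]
x^4 + 4*x^3 + 6*x^2 + 4*x + 1

Expanding det(x·I − A) (e.g. by cofactor expansion or by noting that A is similar to its Jordan form J, which has the same characteristic polynomial as A) gives
  χ_A(x) = x^4 + 4*x^3 + 6*x^2 + 4*x + 1
which factors as (x + 1)^4. The eigenvalues (with algebraic multiplicities) are λ = -1 with multiplicity 4.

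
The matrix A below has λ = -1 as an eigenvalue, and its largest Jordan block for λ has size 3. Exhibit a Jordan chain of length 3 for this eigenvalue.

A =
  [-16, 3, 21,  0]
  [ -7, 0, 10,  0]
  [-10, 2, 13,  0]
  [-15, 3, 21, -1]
A Jordan chain for λ = -1 of length 3:
v_1 = (-6, -2, -4, -6)ᵀ
v_2 = (-15, -7, -10, -15)ᵀ
v_3 = (1, 0, 0, 0)ᵀ

Let N = A − (-1)·I. We want v_3 with N^3 v_3 = 0 but N^2 v_3 ≠ 0; then v_{j-1} := N · v_j for j = 3, …, 2.

Pick v_3 = (1, 0, 0, 0)ᵀ.
Then v_2 = N · v_3 = (-15, -7, -10, -15)ᵀ.
Then v_1 = N · v_2 = (-6, -2, -4, -6)ᵀ.

Sanity check: (A − (-1)·I) v_1 = (0, 0, 0, 0)ᵀ = 0. ✓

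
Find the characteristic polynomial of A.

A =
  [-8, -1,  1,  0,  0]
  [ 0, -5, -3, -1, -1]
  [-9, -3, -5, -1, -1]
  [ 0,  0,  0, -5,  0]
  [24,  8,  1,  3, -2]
x^5 + 25*x^4 + 250*x^3 + 1250*x^2 + 3125*x + 3125

Expanding det(x·I − A) (e.g. by cofactor expansion or by noting that A is similar to its Jordan form J, which has the same characteristic polynomial as A) gives
  χ_A(x) = x^5 + 25*x^4 + 250*x^3 + 1250*x^2 + 3125*x + 3125
which factors as (x + 5)^5. The eigenvalues (with algebraic multiplicities) are λ = -5 with multiplicity 5.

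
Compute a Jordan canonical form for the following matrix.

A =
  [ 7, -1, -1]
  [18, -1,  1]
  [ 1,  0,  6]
J_3(4)

The characteristic polynomial is
  det(x·I − A) = x^3 - 12*x^2 + 48*x - 64 = (x - 4)^3

Eigenvalues and multiplicities (the geometric multiplicity of λ is n − rank(A − λI), which equals the number of Jordan blocks for λ):
  λ = 4: algebraic multiplicity = 3, geometric multiplicity = 1

Determining the block sizes for each eigenvalue:
  λ = 4: one block (gm = 1), so the single block has size am = 3 → block sizes [3]

Assembling the blocks gives a Jordan form
J =
  [4, 1, 0]
  [0, 4, 1]
  [0, 0, 4]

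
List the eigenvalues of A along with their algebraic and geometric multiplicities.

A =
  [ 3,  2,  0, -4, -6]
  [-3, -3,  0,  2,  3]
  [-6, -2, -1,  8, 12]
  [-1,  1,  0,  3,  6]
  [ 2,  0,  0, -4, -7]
λ = -1: alg = 5, geom = 3

Step 1 — factor the characteristic polynomial to read off the algebraic multiplicities:
  χ_A(x) = (x + 1)^5

Step 2 — compute geometric multiplicities via the rank-nullity identity g(λ) = n − rank(A − λI):
  rank(A − (-1)·I) = 2, so dim ker(A − (-1)·I) = n − 2 = 3

Summary:
  λ = -1: algebraic multiplicity = 5, geometric multiplicity = 3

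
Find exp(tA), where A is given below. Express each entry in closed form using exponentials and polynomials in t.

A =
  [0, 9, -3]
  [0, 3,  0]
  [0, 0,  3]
e^{tA} =
  [1, 3*exp(3*t) - 3, 1 - exp(3*t)]
  [0, exp(3*t), 0]
  [0, 0, exp(3*t)]

Strategy: write A = P · J · P⁻¹ where J is a Jordan canonical form, so e^{tA} = P · e^{tJ} · P⁻¹, and e^{tJ} can be computed block-by-block.

A has Jordan form
J =
  [0, 0, 0]
  [0, 3, 0]
  [0, 0, 3]
(up to reordering of blocks).

Per-block formulas:
  For a 1×1 block at λ = 3: exp(t · [3]) = [e^(3t)].
  For a 1×1 block at λ = 0: exp(t · [0]) = [e^(0t)].

After assembling e^{tJ} and conjugating by P, we get:

e^{tA} =
  [1, 3*exp(3*t) - 3, 1 - exp(3*t)]
  [0, exp(3*t), 0]
  [0, 0, exp(3*t)]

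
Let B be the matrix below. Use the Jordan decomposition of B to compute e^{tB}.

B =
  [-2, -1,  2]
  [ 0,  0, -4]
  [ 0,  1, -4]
e^{tB} =
  [exp(-2*t), -t*exp(-2*t), 2*t*exp(-2*t)]
  [0, 2*t*exp(-2*t) + exp(-2*t), -4*t*exp(-2*t)]
  [0, t*exp(-2*t), -2*t*exp(-2*t) + exp(-2*t)]

Strategy: write B = P · J · P⁻¹ where J is a Jordan canonical form, so e^{tB} = P · e^{tJ} · P⁻¹, and e^{tJ} can be computed block-by-block.

B has Jordan form
J =
  [-2,  1,  0]
  [ 0, -2,  0]
  [ 0,  0, -2]
(up to reordering of blocks).

Per-block formulas:
  For a 2×2 Jordan block J_2(-2): exp(t · J_2(-2)) = e^(-2t)·(I + t·N), where N is the 2×2 nilpotent shift.
  For a 1×1 block at λ = -2: exp(t · [-2]) = [e^(-2t)].

After assembling e^{tJ} and conjugating by P, we get:

e^{tB} =
  [exp(-2*t), -t*exp(-2*t), 2*t*exp(-2*t)]
  [0, 2*t*exp(-2*t) + exp(-2*t), -4*t*exp(-2*t)]
  [0, t*exp(-2*t), -2*t*exp(-2*t) + exp(-2*t)]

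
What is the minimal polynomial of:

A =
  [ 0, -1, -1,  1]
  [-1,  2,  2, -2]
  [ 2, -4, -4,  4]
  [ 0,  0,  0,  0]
x^3 + 2*x^2 + x

The characteristic polynomial is χ_A(x) = x^2*(x + 1)^2, so the eigenvalues are known. The minimal polynomial is
  m_A(x) = Π_λ (x − λ)^{k_λ}
where k_λ is the size of the *largest* Jordan block for λ (equivalently, the smallest k with (A − λI)^k v = 0 for every generalised eigenvector v of λ).

  λ = -1: largest Jordan block has size 2, contributing (x + 1)^2
  λ = 0: largest Jordan block has size 1, contributing (x − 0)

So m_A(x) = x*(x + 1)^2 = x^3 + 2*x^2 + x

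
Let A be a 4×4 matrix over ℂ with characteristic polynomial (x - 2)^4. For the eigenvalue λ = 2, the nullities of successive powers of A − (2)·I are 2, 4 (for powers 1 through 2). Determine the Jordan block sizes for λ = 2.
Block sizes for λ = 2: [2, 2]

From the dimensions of kernels of powers, the number of Jordan blocks of size at least j is d_j − d_{j−1} where d_j = dim ker(N^j) (with d_0 = 0). Computing the differences gives [2, 2].
The number of blocks of size exactly k is (#blocks of size ≥ k) − (#blocks of size ≥ k + 1), so the partition is: 2 block(s) of size 2.
In nonincreasing order the block sizes are [2, 2].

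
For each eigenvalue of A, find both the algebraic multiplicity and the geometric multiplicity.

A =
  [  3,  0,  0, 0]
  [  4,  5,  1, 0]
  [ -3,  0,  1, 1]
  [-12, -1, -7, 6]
λ = 3: alg = 1, geom = 1; λ = 4: alg = 3, geom = 1

Step 1 — factor the characteristic polynomial to read off the algebraic multiplicities:
  χ_A(x) = (x - 4)^3*(x - 3)

Step 2 — compute geometric multiplicities via the rank-nullity identity g(λ) = n − rank(A − λI):
  rank(A − (3)·I) = 3, so dim ker(A − (3)·I) = n − 3 = 1
  rank(A − (4)·I) = 3, so dim ker(A − (4)·I) = n − 3 = 1

Summary:
  λ = 3: algebraic multiplicity = 1, geometric multiplicity = 1
  λ = 4: algebraic multiplicity = 3, geometric multiplicity = 1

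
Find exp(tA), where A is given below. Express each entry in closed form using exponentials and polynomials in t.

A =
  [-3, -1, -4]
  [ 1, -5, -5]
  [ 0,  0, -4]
e^{tA} =
  [t*exp(-4*t) + exp(-4*t), -t*exp(-4*t), t^2*exp(-4*t)/2 - 4*t*exp(-4*t)]
  [t*exp(-4*t), -t*exp(-4*t) + exp(-4*t), t^2*exp(-4*t)/2 - 5*t*exp(-4*t)]
  [0, 0, exp(-4*t)]

Strategy: write A = P · J · P⁻¹ where J is a Jordan canonical form, so e^{tA} = P · e^{tJ} · P⁻¹, and e^{tJ} can be computed block-by-block.

A has Jordan form
J =
  [-4,  1,  0]
  [ 0, -4,  1]
  [ 0,  0, -4]
(up to reordering of blocks).

Per-block formulas:
  For a 3×3 Jordan block J_3(-4): exp(t · J_3(-4)) = e^(-4t)·(I + t·N + (t^2/2)·N^2), where N is the 3×3 nilpotent shift.

After assembling e^{tJ} and conjugating by P, we get:

e^{tA} =
  [t*exp(-4*t) + exp(-4*t), -t*exp(-4*t), t^2*exp(-4*t)/2 - 4*t*exp(-4*t)]
  [t*exp(-4*t), -t*exp(-4*t) + exp(-4*t), t^2*exp(-4*t)/2 - 5*t*exp(-4*t)]
  [0, 0, exp(-4*t)]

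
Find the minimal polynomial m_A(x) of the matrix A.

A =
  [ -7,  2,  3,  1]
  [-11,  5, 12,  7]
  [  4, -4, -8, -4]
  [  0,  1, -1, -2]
x^4 + 12*x^3 + 48*x^2 + 64*x

The characteristic polynomial is χ_A(x) = x*(x + 4)^3, so the eigenvalues are known. The minimal polynomial is
  m_A(x) = Π_λ (x − λ)^{k_λ}
where k_λ is the size of the *largest* Jordan block for λ (equivalently, the smallest k with (A − λI)^k v = 0 for every generalised eigenvector v of λ).

  λ = -4: largest Jordan block has size 3, contributing (x + 4)^3
  λ = 0: largest Jordan block has size 1, contributing (x − 0)

So m_A(x) = x*(x + 4)^3 = x^4 + 12*x^3 + 48*x^2 + 64*x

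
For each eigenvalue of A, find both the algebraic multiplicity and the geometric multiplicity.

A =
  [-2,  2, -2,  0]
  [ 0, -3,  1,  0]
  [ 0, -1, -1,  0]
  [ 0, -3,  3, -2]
λ = -2: alg = 4, geom = 3

Step 1 — factor the characteristic polynomial to read off the algebraic multiplicities:
  χ_A(x) = (x + 2)^4

Step 2 — compute geometric multiplicities via the rank-nullity identity g(λ) = n − rank(A − λI):
  rank(A − (-2)·I) = 1, so dim ker(A − (-2)·I) = n − 1 = 3

Summary:
  λ = -2: algebraic multiplicity = 4, geometric multiplicity = 3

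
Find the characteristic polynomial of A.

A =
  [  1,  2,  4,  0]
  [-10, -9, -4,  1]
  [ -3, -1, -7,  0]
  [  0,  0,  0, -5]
x^4 + 20*x^3 + 150*x^2 + 500*x + 625

Expanding det(x·I − A) (e.g. by cofactor expansion or by noting that A is similar to its Jordan form J, which has the same characteristic polynomial as A) gives
  χ_A(x) = x^4 + 20*x^3 + 150*x^2 + 500*x + 625
which factors as (x + 5)^4. The eigenvalues (with algebraic multiplicities) are λ = -5 with multiplicity 4.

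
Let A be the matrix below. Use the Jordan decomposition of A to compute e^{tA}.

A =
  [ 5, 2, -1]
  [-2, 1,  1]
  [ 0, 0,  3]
e^{tA} =
  [2*t*exp(3*t) + exp(3*t), 2*t*exp(3*t), -t*exp(3*t)]
  [-2*t*exp(3*t), -2*t*exp(3*t) + exp(3*t), t*exp(3*t)]
  [0, 0, exp(3*t)]

Strategy: write A = P · J · P⁻¹ where J is a Jordan canonical form, so e^{tA} = P · e^{tJ} · P⁻¹, and e^{tJ} can be computed block-by-block.

A has Jordan form
J =
  [3, 1, 0]
  [0, 3, 0]
  [0, 0, 3]
(up to reordering of blocks).

Per-block formulas:
  For a 2×2 Jordan block J_2(3): exp(t · J_2(3)) = e^(3t)·(I + t·N), where N is the 2×2 nilpotent shift.
  For a 1×1 block at λ = 3: exp(t · [3]) = [e^(3t)].

After assembling e^{tJ} and conjugating by P, we get:

e^{tA} =
  [2*t*exp(3*t) + exp(3*t), 2*t*exp(3*t), -t*exp(3*t)]
  [-2*t*exp(3*t), -2*t*exp(3*t) + exp(3*t), t*exp(3*t)]
  [0, 0, exp(3*t)]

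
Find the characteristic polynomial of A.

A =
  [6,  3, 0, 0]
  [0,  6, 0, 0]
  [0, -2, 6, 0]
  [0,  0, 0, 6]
x^4 - 24*x^3 + 216*x^2 - 864*x + 1296

Expanding det(x·I − A) (e.g. by cofactor expansion or by noting that A is similar to its Jordan form J, which has the same characteristic polynomial as A) gives
  χ_A(x) = x^4 - 24*x^3 + 216*x^2 - 864*x + 1296
which factors as (x - 6)^4. The eigenvalues (with algebraic multiplicities) are λ = 6 with multiplicity 4.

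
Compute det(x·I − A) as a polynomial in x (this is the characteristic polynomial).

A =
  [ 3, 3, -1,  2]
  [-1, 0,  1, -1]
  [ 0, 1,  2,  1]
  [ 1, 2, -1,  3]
x^4 - 8*x^3 + 24*x^2 - 32*x + 16

Expanding det(x·I − A) (e.g. by cofactor expansion or by noting that A is similar to its Jordan form J, which has the same characteristic polynomial as A) gives
  χ_A(x) = x^4 - 8*x^3 + 24*x^2 - 32*x + 16
which factors as (x - 2)^4. The eigenvalues (with algebraic multiplicities) are λ = 2 with multiplicity 4.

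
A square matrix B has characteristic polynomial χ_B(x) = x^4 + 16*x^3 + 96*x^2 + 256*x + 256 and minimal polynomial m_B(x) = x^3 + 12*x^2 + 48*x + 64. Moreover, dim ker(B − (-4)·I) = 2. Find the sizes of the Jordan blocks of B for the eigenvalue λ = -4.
Block sizes for λ = -4: [3, 1]

Step 1 — from the characteristic polynomial, algebraic multiplicity of λ = -4 is 4. From dim ker(B − (-4)·I) = 2, there are exactly 2 Jordan blocks for λ = -4.
Step 2 — from the minimal polynomial, the factor (x + 4)^3 tells us the largest block for λ = -4 has size 3.
Step 3 — with total size 4, 2 blocks, and largest block 3, the block sizes (in nonincreasing order) are [3, 1].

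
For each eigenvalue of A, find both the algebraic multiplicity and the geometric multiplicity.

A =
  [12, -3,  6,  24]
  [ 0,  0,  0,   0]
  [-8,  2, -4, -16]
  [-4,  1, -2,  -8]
λ = 0: alg = 4, geom = 3

Step 1 — factor the characteristic polynomial to read off the algebraic multiplicities:
  χ_A(x) = x^4

Step 2 — compute geometric multiplicities via the rank-nullity identity g(λ) = n − rank(A − λI):
  rank(A − (0)·I) = 1, so dim ker(A − (0)·I) = n − 1 = 3

Summary:
  λ = 0: algebraic multiplicity = 4, geometric multiplicity = 3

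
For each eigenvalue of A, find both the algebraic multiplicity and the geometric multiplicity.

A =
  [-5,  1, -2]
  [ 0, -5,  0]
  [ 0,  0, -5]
λ = -5: alg = 3, geom = 2

Step 1 — factor the characteristic polynomial to read off the algebraic multiplicities:
  χ_A(x) = (x + 5)^3

Step 2 — compute geometric multiplicities via the rank-nullity identity g(λ) = n − rank(A − λI):
  rank(A − (-5)·I) = 1, so dim ker(A − (-5)·I) = n − 1 = 2

Summary:
  λ = -5: algebraic multiplicity = 3, geometric multiplicity = 2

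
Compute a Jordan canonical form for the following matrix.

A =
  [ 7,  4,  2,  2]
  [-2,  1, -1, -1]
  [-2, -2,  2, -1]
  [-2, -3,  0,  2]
J_3(3) ⊕ J_1(3)

The characteristic polynomial is
  det(x·I − A) = x^4 - 12*x^3 + 54*x^2 - 108*x + 81 = (x - 3)^4

Eigenvalues and multiplicities (the geometric multiplicity of λ is n − rank(A − λI), which equals the number of Jordan blocks for λ):
  λ = 3: algebraic multiplicity = 4, geometric multiplicity = 2

Determining the block sizes for each eigenvalue:
  λ = 3: with am = 4 and gm = 2, the partition is not yet determined (e.g. several partitions of 4 into 2 parts exist). Let N = A − (3)·I. Computing rank(N^1) = 2, rank(N^2) = 1, rank(N^3) = 0; the number of blocks of size ≥ j is rank(N^{j−1}) − rank(N^j), giving [2, 1, 1]. So we have 1 block(s) of size 3, 1 block(s) of size 1 → block sizes [3, 1]

Assembling the blocks gives a Jordan form
J =
  [3, 1, 0, 0]
  [0, 3, 1, 0]
  [0, 0, 3, 0]
  [0, 0, 0, 3]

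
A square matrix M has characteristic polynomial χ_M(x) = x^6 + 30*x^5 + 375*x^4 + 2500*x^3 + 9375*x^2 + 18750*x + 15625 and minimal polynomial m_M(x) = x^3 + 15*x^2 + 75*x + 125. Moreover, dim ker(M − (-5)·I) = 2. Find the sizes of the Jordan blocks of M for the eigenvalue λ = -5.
Block sizes for λ = -5: [3, 3]

Step 1 — from the characteristic polynomial, algebraic multiplicity of λ = -5 is 6. From dim ker(M − (-5)·I) = 2, there are exactly 2 Jordan blocks for λ = -5.
Step 2 — from the minimal polynomial, the factor (x + 5)^3 tells us the largest block for λ = -5 has size 3.
Step 3 — with total size 6, 2 blocks, and largest block 3, the block sizes (in nonincreasing order) are [3, 3].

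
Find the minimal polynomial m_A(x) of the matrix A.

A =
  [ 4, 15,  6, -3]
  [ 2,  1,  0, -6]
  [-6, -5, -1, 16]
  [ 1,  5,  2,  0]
x^2 - 2*x + 1

The characteristic polynomial is χ_A(x) = (x - 1)^4, so the eigenvalues are known. The minimal polynomial is
  m_A(x) = Π_λ (x − λ)^{k_λ}
where k_λ is the size of the *largest* Jordan block for λ (equivalently, the smallest k with (A − λI)^k v = 0 for every generalised eigenvector v of λ).

  λ = 1: largest Jordan block has size 2, contributing (x − 1)^2

So m_A(x) = (x - 1)^2 = x^2 - 2*x + 1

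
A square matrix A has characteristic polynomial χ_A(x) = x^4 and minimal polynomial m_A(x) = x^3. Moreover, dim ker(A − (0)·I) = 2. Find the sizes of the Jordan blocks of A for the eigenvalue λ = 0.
Block sizes for λ = 0: [3, 1]

Step 1 — from the characteristic polynomial, algebraic multiplicity of λ = 0 is 4. From dim ker(A − (0)·I) = 2, there are exactly 2 Jordan blocks for λ = 0.
Step 2 — from the minimal polynomial, the factor (x − 0)^3 tells us the largest block for λ = 0 has size 3.
Step 3 — with total size 4, 2 blocks, and largest block 3, the block sizes (in nonincreasing order) are [3, 1].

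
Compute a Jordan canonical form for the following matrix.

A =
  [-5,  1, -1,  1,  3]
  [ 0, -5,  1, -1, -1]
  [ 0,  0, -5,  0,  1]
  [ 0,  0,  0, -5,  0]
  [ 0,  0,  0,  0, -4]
J_3(-5) ⊕ J_1(-5) ⊕ J_1(-4)

The characteristic polynomial is
  det(x·I − A) = x^5 + 24*x^4 + 230*x^3 + 1100*x^2 + 2625*x + 2500 = (x + 4)*(x + 5)^4

Eigenvalues and multiplicities (the geometric multiplicity of λ is n − rank(A − λI), which equals the number of Jordan blocks for λ):
  λ = -5: algebraic multiplicity = 4, geometric multiplicity = 2
  λ = -4: algebraic multiplicity = 1, geometric multiplicity = 1

Determining the block sizes for each eigenvalue:
  λ = -5: with am = 4 and gm = 2, the partition is not yet determined (e.g. several partitions of 4 into 2 parts exist). Let N = A − (-5)·I. Computing rank(N^1) = 3, rank(N^2) = 2, rank(N^3) = 1; the number of blocks of size ≥ j is rank(N^{j−1}) − rank(N^j), giving [2, 1, 1]. So we have 1 block(s) of size 3, 1 block(s) of size 1 → block sizes [3, 1]
  λ = -4: one block (gm = 1), so the single block has size am = 1 → block sizes [1]

Assembling the blocks gives a Jordan form
J =
  [-5,  1,  0,  0,  0]
  [ 0, -5,  1,  0,  0]
  [ 0,  0, -5,  0,  0]
  [ 0,  0,  0, -5,  0]
  [ 0,  0,  0,  0, -4]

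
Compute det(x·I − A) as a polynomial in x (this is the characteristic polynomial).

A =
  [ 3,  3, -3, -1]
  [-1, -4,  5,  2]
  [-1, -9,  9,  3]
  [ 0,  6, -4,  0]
x^4 - 8*x^3 + 24*x^2 - 32*x + 16

Expanding det(x·I − A) (e.g. by cofactor expansion or by noting that A is similar to its Jordan form J, which has the same characteristic polynomial as A) gives
  χ_A(x) = x^4 - 8*x^3 + 24*x^2 - 32*x + 16
which factors as (x - 2)^4. The eigenvalues (with algebraic multiplicities) are λ = 2 with multiplicity 4.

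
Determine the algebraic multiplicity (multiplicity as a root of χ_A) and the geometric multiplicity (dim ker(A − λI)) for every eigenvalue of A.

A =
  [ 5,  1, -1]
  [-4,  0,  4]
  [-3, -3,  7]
λ = 4: alg = 3, geom = 2

Step 1 — factor the characteristic polynomial to read off the algebraic multiplicities:
  χ_A(x) = (x - 4)^3

Step 2 — compute geometric multiplicities via the rank-nullity identity g(λ) = n − rank(A − λI):
  rank(A − (4)·I) = 1, so dim ker(A − (4)·I) = n − 1 = 2

Summary:
  λ = 4: algebraic multiplicity = 3, geometric multiplicity = 2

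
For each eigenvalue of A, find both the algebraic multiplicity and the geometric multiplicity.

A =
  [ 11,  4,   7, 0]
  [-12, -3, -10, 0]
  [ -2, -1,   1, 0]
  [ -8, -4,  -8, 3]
λ = 3: alg = 4, geom = 2

Step 1 — factor the characteristic polynomial to read off the algebraic multiplicities:
  χ_A(x) = (x - 3)^4

Step 2 — compute geometric multiplicities via the rank-nullity identity g(λ) = n − rank(A − λI):
  rank(A − (3)·I) = 2, so dim ker(A − (3)·I) = n − 2 = 2

Summary:
  λ = 3: algebraic multiplicity = 4, geometric multiplicity = 2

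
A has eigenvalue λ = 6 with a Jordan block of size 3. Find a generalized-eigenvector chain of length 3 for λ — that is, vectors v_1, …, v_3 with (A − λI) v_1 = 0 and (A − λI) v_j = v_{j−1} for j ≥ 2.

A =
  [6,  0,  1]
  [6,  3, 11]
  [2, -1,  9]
A Jordan chain for λ = 6 of length 3:
v_1 = (2, 4, 0)ᵀ
v_2 = (0, 6, 2)ᵀ
v_3 = (1, 0, 0)ᵀ

Let N = A − (6)·I. We want v_3 with N^3 v_3 = 0 but N^2 v_3 ≠ 0; then v_{j-1} := N · v_j for j = 3, …, 2.

Pick v_3 = (1, 0, 0)ᵀ.
Then v_2 = N · v_3 = (0, 6, 2)ᵀ.
Then v_1 = N · v_2 = (2, 4, 0)ᵀ.

Sanity check: (A − (6)·I) v_1 = (0, 0, 0)ᵀ = 0. ✓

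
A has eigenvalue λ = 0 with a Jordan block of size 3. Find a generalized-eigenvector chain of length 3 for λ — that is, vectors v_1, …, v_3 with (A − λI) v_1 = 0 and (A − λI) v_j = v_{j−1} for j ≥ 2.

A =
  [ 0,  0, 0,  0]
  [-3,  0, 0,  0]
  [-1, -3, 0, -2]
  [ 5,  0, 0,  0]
A Jordan chain for λ = 0 of length 3:
v_1 = (0, 0, -1, 0)ᵀ
v_2 = (0, -3, -1, 5)ᵀ
v_3 = (1, 0, 0, 0)ᵀ

Let N = A − (0)·I. We want v_3 with N^3 v_3 = 0 but N^2 v_3 ≠ 0; then v_{j-1} := N · v_j for j = 3, …, 2.

Pick v_3 = (1, 0, 0, 0)ᵀ.
Then v_2 = N · v_3 = (0, -3, -1, 5)ᵀ.
Then v_1 = N · v_2 = (0, 0, -1, 0)ᵀ.

Sanity check: (A − (0)·I) v_1 = (0, 0, 0, 0)ᵀ = 0. ✓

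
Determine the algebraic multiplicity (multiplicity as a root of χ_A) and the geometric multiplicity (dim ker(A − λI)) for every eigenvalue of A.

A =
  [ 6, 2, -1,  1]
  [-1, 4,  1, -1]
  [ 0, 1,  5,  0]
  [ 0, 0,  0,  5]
λ = 5: alg = 4, geom = 2

Step 1 — factor the characteristic polynomial to read off the algebraic multiplicities:
  χ_A(x) = (x - 5)^4

Step 2 — compute geometric multiplicities via the rank-nullity identity g(λ) = n − rank(A − λI):
  rank(A − (5)·I) = 2, so dim ker(A − (5)·I) = n − 2 = 2

Summary:
  λ = 5: algebraic multiplicity = 4, geometric multiplicity = 2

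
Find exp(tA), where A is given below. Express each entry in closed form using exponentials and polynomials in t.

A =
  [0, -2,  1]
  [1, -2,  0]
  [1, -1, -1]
e^{tA} =
  [t*exp(-t) + exp(-t), -t^2*exp(-t)/2 - 2*t*exp(-t), t^2*exp(-t)/2 + t*exp(-t)]
  [t*exp(-t), -t^2*exp(-t)/2 - t*exp(-t) + exp(-t), t^2*exp(-t)/2]
  [t*exp(-t), -t^2*exp(-t)/2 - t*exp(-t), t^2*exp(-t)/2 + exp(-t)]

Strategy: write A = P · J · P⁻¹ where J is a Jordan canonical form, so e^{tA} = P · e^{tJ} · P⁻¹, and e^{tJ} can be computed block-by-block.

A has Jordan form
J =
  [-1,  1,  0]
  [ 0, -1,  1]
  [ 0,  0, -1]
(up to reordering of blocks).

Per-block formulas:
  For a 3×3 Jordan block J_3(-1): exp(t · J_3(-1)) = e^(-1t)·(I + t·N + (t^2/2)·N^2), where N is the 3×3 nilpotent shift.

After assembling e^{tJ} and conjugating by P, we get:

e^{tA} =
  [t*exp(-t) + exp(-t), -t^2*exp(-t)/2 - 2*t*exp(-t), t^2*exp(-t)/2 + t*exp(-t)]
  [t*exp(-t), -t^2*exp(-t)/2 - t*exp(-t) + exp(-t), t^2*exp(-t)/2]
  [t*exp(-t), -t^2*exp(-t)/2 - t*exp(-t), t^2*exp(-t)/2 + exp(-t)]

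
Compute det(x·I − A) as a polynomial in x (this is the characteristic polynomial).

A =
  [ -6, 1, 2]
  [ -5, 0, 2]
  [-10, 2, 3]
x^3 + 3*x^2 + 3*x + 1

Expanding det(x·I − A) (e.g. by cofactor expansion or by noting that A is similar to its Jordan form J, which has the same characteristic polynomial as A) gives
  χ_A(x) = x^3 + 3*x^2 + 3*x + 1
which factors as (x + 1)^3. The eigenvalues (with algebraic multiplicities) are λ = -1 with multiplicity 3.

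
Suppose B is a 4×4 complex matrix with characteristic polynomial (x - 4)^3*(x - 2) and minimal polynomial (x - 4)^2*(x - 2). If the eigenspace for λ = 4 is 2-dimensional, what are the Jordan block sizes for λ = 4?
Block sizes for λ = 4: [2, 1]

Step 1 — from the characteristic polynomial, algebraic multiplicity of λ = 4 is 3. From dim ker(B − (4)·I) = 2, there are exactly 2 Jordan blocks for λ = 4.
Step 2 — from the minimal polynomial, the factor (x − 4)^2 tells us the largest block for λ = 4 has size 2.
Step 3 — with total size 3, 2 blocks, and largest block 2, the block sizes (in nonincreasing order) are [2, 1].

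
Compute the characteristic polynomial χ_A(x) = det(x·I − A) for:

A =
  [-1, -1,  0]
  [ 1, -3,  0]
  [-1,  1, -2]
x^3 + 6*x^2 + 12*x + 8

Expanding det(x·I − A) (e.g. by cofactor expansion or by noting that A is similar to its Jordan form J, which has the same characteristic polynomial as A) gives
  χ_A(x) = x^3 + 6*x^2 + 12*x + 8
which factors as (x + 2)^3. The eigenvalues (with algebraic multiplicities) are λ = -2 with multiplicity 3.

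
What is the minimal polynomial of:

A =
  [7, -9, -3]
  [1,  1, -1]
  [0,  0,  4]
x^2 - 8*x + 16

The characteristic polynomial is χ_A(x) = (x - 4)^3, so the eigenvalues are known. The minimal polynomial is
  m_A(x) = Π_λ (x − λ)^{k_λ}
where k_λ is the size of the *largest* Jordan block for λ (equivalently, the smallest k with (A − λI)^k v = 0 for every generalised eigenvector v of λ).

  λ = 4: largest Jordan block has size 2, contributing (x − 4)^2

So m_A(x) = (x - 4)^2 = x^2 - 8*x + 16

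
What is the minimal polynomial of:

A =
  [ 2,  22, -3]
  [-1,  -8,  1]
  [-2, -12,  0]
x^3 + 6*x^2 + 12*x + 8

The characteristic polynomial is χ_A(x) = (x + 2)^3, so the eigenvalues are known. The minimal polynomial is
  m_A(x) = Π_λ (x − λ)^{k_λ}
where k_λ is the size of the *largest* Jordan block for λ (equivalently, the smallest k with (A − λI)^k v = 0 for every generalised eigenvector v of λ).

  λ = -2: largest Jordan block has size 3, contributing (x + 2)^3

So m_A(x) = (x + 2)^3 = x^3 + 6*x^2 + 12*x + 8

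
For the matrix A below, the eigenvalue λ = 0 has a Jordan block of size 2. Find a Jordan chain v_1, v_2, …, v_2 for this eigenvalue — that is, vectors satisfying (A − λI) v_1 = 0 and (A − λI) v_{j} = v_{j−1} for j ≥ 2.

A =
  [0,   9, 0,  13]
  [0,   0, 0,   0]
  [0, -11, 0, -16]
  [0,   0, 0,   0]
A Jordan chain for λ = 0 of length 2:
v_1 = (9, 0, -11, 0)ᵀ
v_2 = (0, 1, 0, 0)ᵀ

Let N = A − (0)·I. We want v_2 with N^2 v_2 = 0 but N^1 v_2 ≠ 0; then v_{j-1} := N · v_j for j = 2, …, 2.

Pick v_2 = (0, 1, 0, 0)ᵀ.
Then v_1 = N · v_2 = (9, 0, -11, 0)ᵀ.

Sanity check: (A − (0)·I) v_1 = (0, 0, 0, 0)ᵀ = 0. ✓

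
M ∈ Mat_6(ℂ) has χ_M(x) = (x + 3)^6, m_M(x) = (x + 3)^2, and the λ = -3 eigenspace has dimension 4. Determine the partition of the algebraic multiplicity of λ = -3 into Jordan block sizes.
Block sizes for λ = -3: [2, 2, 1, 1]

Step 1 — from the characteristic polynomial, algebraic multiplicity of λ = -3 is 6. From dim ker(M − (-3)·I) = 4, there are exactly 4 Jordan blocks for λ = -3.
Step 2 — from the minimal polynomial, the factor (x + 3)^2 tells us the largest block for λ = -3 has size 2.
Step 3 — with total size 6, 4 blocks, and largest block 2, the block sizes (in nonincreasing order) are [2, 2, 1, 1].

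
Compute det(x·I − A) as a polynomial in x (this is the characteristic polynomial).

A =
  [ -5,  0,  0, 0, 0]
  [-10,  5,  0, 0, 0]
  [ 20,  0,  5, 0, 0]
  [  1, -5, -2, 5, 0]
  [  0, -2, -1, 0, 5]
x^5 - 15*x^4 + 50*x^3 + 250*x^2 - 1875*x + 3125

Expanding det(x·I − A) (e.g. by cofactor expansion or by noting that A is similar to its Jordan form J, which has the same characteristic polynomial as A) gives
  χ_A(x) = x^5 - 15*x^4 + 50*x^3 + 250*x^2 - 1875*x + 3125
which factors as (x - 5)^4*(x + 5). The eigenvalues (with algebraic multiplicities) are λ = -5 with multiplicity 1, λ = 5 with multiplicity 4.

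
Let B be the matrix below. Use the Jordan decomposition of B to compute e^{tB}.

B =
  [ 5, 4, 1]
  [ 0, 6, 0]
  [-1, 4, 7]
e^{tB} =
  [-t*exp(6*t) + exp(6*t), 4*t*exp(6*t), t*exp(6*t)]
  [0, exp(6*t), 0]
  [-t*exp(6*t), 4*t*exp(6*t), t*exp(6*t) + exp(6*t)]

Strategy: write B = P · J · P⁻¹ where J is a Jordan canonical form, so e^{tB} = P · e^{tJ} · P⁻¹, and e^{tJ} can be computed block-by-block.

B has Jordan form
J =
  [6, 1, 0]
  [0, 6, 0]
  [0, 0, 6]
(up to reordering of blocks).

Per-block formulas:
  For a 1×1 block at λ = 6: exp(t · [6]) = [e^(6t)].
  For a 2×2 Jordan block J_2(6): exp(t · J_2(6)) = e^(6t)·(I + t·N), where N is the 2×2 nilpotent shift.

After assembling e^{tJ} and conjugating by P, we get:

e^{tB} =
  [-t*exp(6*t) + exp(6*t), 4*t*exp(6*t), t*exp(6*t)]
  [0, exp(6*t), 0]
  [-t*exp(6*t), 4*t*exp(6*t), t*exp(6*t) + exp(6*t)]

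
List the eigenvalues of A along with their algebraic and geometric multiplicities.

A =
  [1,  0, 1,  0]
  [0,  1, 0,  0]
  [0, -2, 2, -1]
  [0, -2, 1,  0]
λ = 1: alg = 4, geom = 2

Step 1 — factor the characteristic polynomial to read off the algebraic multiplicities:
  χ_A(x) = (x - 1)^4

Step 2 — compute geometric multiplicities via the rank-nullity identity g(λ) = n − rank(A − λI):
  rank(A − (1)·I) = 2, so dim ker(A − (1)·I) = n − 2 = 2

Summary:
  λ = 1: algebraic multiplicity = 4, geometric multiplicity = 2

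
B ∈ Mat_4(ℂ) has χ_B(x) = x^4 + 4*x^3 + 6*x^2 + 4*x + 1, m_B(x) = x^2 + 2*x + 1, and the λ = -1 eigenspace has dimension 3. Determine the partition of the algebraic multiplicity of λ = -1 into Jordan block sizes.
Block sizes for λ = -1: [2, 1, 1]

Step 1 — from the characteristic polynomial, algebraic multiplicity of λ = -1 is 4. From dim ker(B − (-1)·I) = 3, there are exactly 3 Jordan blocks for λ = -1.
Step 2 — from the minimal polynomial, the factor (x + 1)^2 tells us the largest block for λ = -1 has size 2.
Step 3 — with total size 4, 3 blocks, and largest block 2, the block sizes (in nonincreasing order) are [2, 1, 1].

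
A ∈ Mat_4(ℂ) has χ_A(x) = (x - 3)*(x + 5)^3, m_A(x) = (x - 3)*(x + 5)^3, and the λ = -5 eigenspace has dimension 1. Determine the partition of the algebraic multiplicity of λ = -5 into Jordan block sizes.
Block sizes for λ = -5: [3]

Step 1 — from the characteristic polynomial, algebraic multiplicity of λ = -5 is 3. From dim ker(A − (-5)·I) = 1, there are exactly 1 Jordan blocks for λ = -5.
Step 2 — from the minimal polynomial, the factor (x + 5)^3 tells us the largest block for λ = -5 has size 3.
Step 3 — with total size 3, 1 blocks, and largest block 3, the block sizes (in nonincreasing order) are [3].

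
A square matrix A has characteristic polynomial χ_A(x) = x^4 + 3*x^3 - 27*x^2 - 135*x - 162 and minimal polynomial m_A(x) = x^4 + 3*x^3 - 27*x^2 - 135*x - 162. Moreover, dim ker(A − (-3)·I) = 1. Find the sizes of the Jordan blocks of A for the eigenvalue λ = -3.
Block sizes for λ = -3: [3]

Step 1 — from the characteristic polynomial, algebraic multiplicity of λ = -3 is 3. From dim ker(A − (-3)·I) = 1, there are exactly 1 Jordan blocks for λ = -3.
Step 2 — from the minimal polynomial, the factor (x + 3)^3 tells us the largest block for λ = -3 has size 3.
Step 3 — with total size 3, 1 blocks, and largest block 3, the block sizes (in nonincreasing order) are [3].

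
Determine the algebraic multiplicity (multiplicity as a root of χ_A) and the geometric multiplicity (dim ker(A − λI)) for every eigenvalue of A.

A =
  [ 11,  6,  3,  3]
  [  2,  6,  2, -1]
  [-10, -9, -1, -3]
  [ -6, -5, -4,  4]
λ = 5: alg = 4, geom = 2

Step 1 — factor the characteristic polynomial to read off the algebraic multiplicities:
  χ_A(x) = (x - 5)^4

Step 2 — compute geometric multiplicities via the rank-nullity identity g(λ) = n − rank(A − λI):
  rank(A − (5)·I) = 2, so dim ker(A − (5)·I) = n − 2 = 2

Summary:
  λ = 5: algebraic multiplicity = 4, geometric multiplicity = 2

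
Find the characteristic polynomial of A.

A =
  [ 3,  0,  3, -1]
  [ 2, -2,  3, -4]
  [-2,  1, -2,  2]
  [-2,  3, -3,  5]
x^4 - 4*x^3 + 6*x^2 - 4*x + 1

Expanding det(x·I − A) (e.g. by cofactor expansion or by noting that A is similar to its Jordan form J, which has the same characteristic polynomial as A) gives
  χ_A(x) = x^4 - 4*x^3 + 6*x^2 - 4*x + 1
which factors as (x - 1)^4. The eigenvalues (with algebraic multiplicities) are λ = 1 with multiplicity 4.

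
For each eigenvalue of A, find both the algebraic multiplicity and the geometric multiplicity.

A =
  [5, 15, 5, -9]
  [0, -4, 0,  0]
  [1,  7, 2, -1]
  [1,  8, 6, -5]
λ = -4: alg = 2, geom = 1; λ = 3: alg = 2, geom = 1

Step 1 — factor the characteristic polynomial to read off the algebraic multiplicities:
  χ_A(x) = (x - 3)^2*(x + 4)^2

Step 2 — compute geometric multiplicities via the rank-nullity identity g(λ) = n − rank(A − λI):
  rank(A − (-4)·I) = 3, so dim ker(A − (-4)·I) = n − 3 = 1
  rank(A − (3)·I) = 3, so dim ker(A − (3)·I) = n − 3 = 1

Summary:
  λ = -4: algebraic multiplicity = 2, geometric multiplicity = 1
  λ = 3: algebraic multiplicity = 2, geometric multiplicity = 1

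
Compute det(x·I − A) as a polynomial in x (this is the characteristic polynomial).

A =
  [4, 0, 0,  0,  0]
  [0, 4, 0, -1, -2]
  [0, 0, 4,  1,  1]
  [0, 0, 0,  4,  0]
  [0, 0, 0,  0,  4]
x^5 - 20*x^4 + 160*x^3 - 640*x^2 + 1280*x - 1024

Expanding det(x·I − A) (e.g. by cofactor expansion or by noting that A is similar to its Jordan form J, which has the same characteristic polynomial as A) gives
  χ_A(x) = x^5 - 20*x^4 + 160*x^3 - 640*x^2 + 1280*x - 1024
which factors as (x - 4)^5. The eigenvalues (with algebraic multiplicities) are λ = 4 with multiplicity 5.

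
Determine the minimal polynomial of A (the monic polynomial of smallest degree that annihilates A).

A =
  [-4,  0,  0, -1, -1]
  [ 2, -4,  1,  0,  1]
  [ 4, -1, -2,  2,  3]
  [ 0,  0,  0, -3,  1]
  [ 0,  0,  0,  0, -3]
x^3 + 10*x^2 + 33*x + 36

The characteristic polynomial is χ_A(x) = (x + 3)^4*(x + 4), so the eigenvalues are known. The minimal polynomial is
  m_A(x) = Π_λ (x − λ)^{k_λ}
where k_λ is the size of the *largest* Jordan block for λ (equivalently, the smallest k with (A − λI)^k v = 0 for every generalised eigenvector v of λ).

  λ = -4: largest Jordan block has size 1, contributing (x + 4)
  λ = -3: largest Jordan block has size 2, contributing (x + 3)^2

So m_A(x) = (x + 3)^2*(x + 4) = x^3 + 10*x^2 + 33*x + 36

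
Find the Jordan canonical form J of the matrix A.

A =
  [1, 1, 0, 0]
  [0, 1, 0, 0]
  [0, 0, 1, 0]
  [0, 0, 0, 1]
J_2(1) ⊕ J_1(1) ⊕ J_1(1)

The characteristic polynomial is
  det(x·I − A) = x^4 - 4*x^3 + 6*x^2 - 4*x + 1 = (x - 1)^4

Eigenvalues and multiplicities (the geometric multiplicity of λ is n − rank(A − λI), which equals the number of Jordan blocks for λ):
  λ = 1: algebraic multiplicity = 4, geometric multiplicity = 3

Determining the block sizes for each eigenvalue:
  λ = 1: 3 blocks summing to 4 forces exactly one block of size 2 and the rest size 1 → block sizes [2, 1, 1]

Assembling the blocks gives a Jordan form
J =
  [1, 1, 0, 0]
  [0, 1, 0, 0]
  [0, 0, 1, 0]
  [0, 0, 0, 1]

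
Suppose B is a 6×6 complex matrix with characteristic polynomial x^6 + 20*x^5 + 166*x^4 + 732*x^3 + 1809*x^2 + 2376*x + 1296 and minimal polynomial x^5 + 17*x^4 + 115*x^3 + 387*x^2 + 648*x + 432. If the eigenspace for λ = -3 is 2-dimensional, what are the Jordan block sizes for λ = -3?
Block sizes for λ = -3: [3, 1]

Step 1 — from the characteristic polynomial, algebraic multiplicity of λ = -3 is 4. From dim ker(B − (-3)·I) = 2, there are exactly 2 Jordan blocks for λ = -3.
Step 2 — from the minimal polynomial, the factor (x + 3)^3 tells us the largest block for λ = -3 has size 3.
Step 3 — with total size 4, 2 blocks, and largest block 3, the block sizes (in nonincreasing order) are [3, 1].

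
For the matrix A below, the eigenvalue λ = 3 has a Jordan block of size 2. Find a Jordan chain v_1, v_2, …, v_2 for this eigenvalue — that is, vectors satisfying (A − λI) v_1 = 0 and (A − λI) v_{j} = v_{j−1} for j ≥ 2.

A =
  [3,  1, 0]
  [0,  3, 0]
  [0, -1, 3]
A Jordan chain for λ = 3 of length 2:
v_1 = (1, 0, -1)ᵀ
v_2 = (0, 1, 0)ᵀ

Let N = A − (3)·I. We want v_2 with N^2 v_2 = 0 but N^1 v_2 ≠ 0; then v_{j-1} := N · v_j for j = 2, …, 2.

Pick v_2 = (0, 1, 0)ᵀ.
Then v_1 = N · v_2 = (1, 0, -1)ᵀ.

Sanity check: (A − (3)·I) v_1 = (0, 0, 0)ᵀ = 0. ✓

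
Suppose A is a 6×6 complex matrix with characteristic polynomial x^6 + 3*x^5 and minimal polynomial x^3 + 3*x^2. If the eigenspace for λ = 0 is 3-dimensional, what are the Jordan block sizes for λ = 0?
Block sizes for λ = 0: [2, 2, 1]

Step 1 — from the characteristic polynomial, algebraic multiplicity of λ = 0 is 5. From dim ker(A − (0)·I) = 3, there are exactly 3 Jordan blocks for λ = 0.
Step 2 — from the minimal polynomial, the factor (x − 0)^2 tells us the largest block for λ = 0 has size 2.
Step 3 — with total size 5, 3 blocks, and largest block 2, the block sizes (in nonincreasing order) are [2, 2, 1].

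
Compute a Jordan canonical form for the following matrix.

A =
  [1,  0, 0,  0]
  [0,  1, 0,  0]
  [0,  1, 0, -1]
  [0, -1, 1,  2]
J_2(1) ⊕ J_1(1) ⊕ J_1(1)

The characteristic polynomial is
  det(x·I − A) = x^4 - 4*x^3 + 6*x^2 - 4*x + 1 = (x - 1)^4

Eigenvalues and multiplicities (the geometric multiplicity of λ is n − rank(A − λI), which equals the number of Jordan blocks for λ):
  λ = 1: algebraic multiplicity = 4, geometric multiplicity = 3

Determining the block sizes for each eigenvalue:
  λ = 1: 3 blocks summing to 4 forces exactly one block of size 2 and the rest size 1 → block sizes [2, 1, 1]

Assembling the blocks gives a Jordan form
J =
  [1, 1, 0, 0]
  [0, 1, 0, 0]
  [0, 0, 1, 0]
  [0, 0, 0, 1]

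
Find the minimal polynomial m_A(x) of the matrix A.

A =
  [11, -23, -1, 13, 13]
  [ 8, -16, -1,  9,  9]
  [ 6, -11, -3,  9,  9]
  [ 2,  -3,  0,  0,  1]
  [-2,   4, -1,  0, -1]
x^4 + 8*x^3 + 18*x^2 + 16*x + 5

The characteristic polynomial is χ_A(x) = (x + 1)^4*(x + 5), so the eigenvalues are known. The minimal polynomial is
  m_A(x) = Π_λ (x − λ)^{k_λ}
where k_λ is the size of the *largest* Jordan block for λ (equivalently, the smallest k with (A − λI)^k v = 0 for every generalised eigenvector v of λ).

  λ = -5: largest Jordan block has size 1, contributing (x + 5)
  λ = -1: largest Jordan block has size 3, contributing (x + 1)^3

So m_A(x) = (x + 1)^3*(x + 5) = x^4 + 8*x^3 + 18*x^2 + 16*x + 5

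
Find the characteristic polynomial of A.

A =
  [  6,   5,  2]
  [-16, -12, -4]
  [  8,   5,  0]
x^3 + 6*x^2 + 12*x + 8

Expanding det(x·I − A) (e.g. by cofactor expansion or by noting that A is similar to its Jordan form J, which has the same characteristic polynomial as A) gives
  χ_A(x) = x^3 + 6*x^2 + 12*x + 8
which factors as (x + 2)^3. The eigenvalues (with algebraic multiplicities) are λ = -2 with multiplicity 3.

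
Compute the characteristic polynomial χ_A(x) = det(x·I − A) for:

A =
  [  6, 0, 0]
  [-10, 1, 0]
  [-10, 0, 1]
x^3 - 8*x^2 + 13*x - 6

Expanding det(x·I − A) (e.g. by cofactor expansion or by noting that A is similar to its Jordan form J, which has the same characteristic polynomial as A) gives
  χ_A(x) = x^3 - 8*x^2 + 13*x - 6
which factors as (x - 6)*(x - 1)^2. The eigenvalues (with algebraic multiplicities) are λ = 1 with multiplicity 2, λ = 6 with multiplicity 1.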